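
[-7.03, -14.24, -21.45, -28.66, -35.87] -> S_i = -7.03 + -7.21*i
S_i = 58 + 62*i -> [58, 120, 182, 244, 306]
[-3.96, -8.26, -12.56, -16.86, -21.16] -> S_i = -3.96 + -4.30*i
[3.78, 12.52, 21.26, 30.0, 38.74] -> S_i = 3.78 + 8.74*i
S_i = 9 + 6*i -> [9, 15, 21, 27, 33]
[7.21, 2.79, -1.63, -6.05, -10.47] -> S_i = 7.21 + -4.42*i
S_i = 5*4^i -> [5, 20, 80, 320, 1280]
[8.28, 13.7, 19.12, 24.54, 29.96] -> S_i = 8.28 + 5.42*i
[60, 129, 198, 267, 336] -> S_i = 60 + 69*i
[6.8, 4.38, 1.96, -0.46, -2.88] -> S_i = 6.80 + -2.42*i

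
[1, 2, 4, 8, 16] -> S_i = 1*2^i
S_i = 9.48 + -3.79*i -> [9.48, 5.69, 1.9, -1.89, -5.68]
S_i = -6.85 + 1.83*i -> [-6.85, -5.02, -3.19, -1.36, 0.47]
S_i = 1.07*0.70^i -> [1.07, 0.75, 0.52, 0.37, 0.26]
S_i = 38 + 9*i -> [38, 47, 56, 65, 74]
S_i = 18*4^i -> [18, 72, 288, 1152, 4608]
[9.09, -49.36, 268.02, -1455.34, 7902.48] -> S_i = 9.09*(-5.43)^i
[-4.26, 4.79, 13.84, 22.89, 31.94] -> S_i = -4.26 + 9.05*i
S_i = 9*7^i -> [9, 63, 441, 3087, 21609]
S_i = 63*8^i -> [63, 504, 4032, 32256, 258048]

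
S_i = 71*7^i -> [71, 497, 3479, 24353, 170471]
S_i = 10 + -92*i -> [10, -82, -174, -266, -358]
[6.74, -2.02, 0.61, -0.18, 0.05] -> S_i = 6.74*(-0.30)^i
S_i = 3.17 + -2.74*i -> [3.17, 0.43, -2.31, -5.05, -7.79]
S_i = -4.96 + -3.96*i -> [-4.96, -8.92, -12.88, -16.84, -20.8]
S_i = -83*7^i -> [-83, -581, -4067, -28469, -199283]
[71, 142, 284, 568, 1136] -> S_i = 71*2^i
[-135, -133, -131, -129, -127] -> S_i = -135 + 2*i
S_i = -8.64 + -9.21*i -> [-8.64, -17.85, -27.06, -36.27, -45.48]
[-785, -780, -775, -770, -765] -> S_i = -785 + 5*i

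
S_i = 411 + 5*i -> [411, 416, 421, 426, 431]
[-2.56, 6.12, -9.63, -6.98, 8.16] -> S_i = Random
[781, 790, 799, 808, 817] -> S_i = 781 + 9*i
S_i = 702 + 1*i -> [702, 703, 704, 705, 706]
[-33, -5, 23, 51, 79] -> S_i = -33 + 28*i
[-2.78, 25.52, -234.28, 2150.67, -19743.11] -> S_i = -2.78*(-9.18)^i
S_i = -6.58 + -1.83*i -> [-6.58, -8.41, -10.24, -12.07, -13.9]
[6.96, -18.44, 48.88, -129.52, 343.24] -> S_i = 6.96*(-2.65)^i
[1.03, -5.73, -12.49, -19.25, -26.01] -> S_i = 1.03 + -6.76*i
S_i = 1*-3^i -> [1, -3, 9, -27, 81]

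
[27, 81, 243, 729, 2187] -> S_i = 27*3^i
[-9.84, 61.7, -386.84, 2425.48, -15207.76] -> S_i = -9.84*(-6.27)^i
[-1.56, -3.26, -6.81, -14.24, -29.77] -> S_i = -1.56*2.09^i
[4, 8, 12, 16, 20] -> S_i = 4 + 4*i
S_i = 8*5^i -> [8, 40, 200, 1000, 5000]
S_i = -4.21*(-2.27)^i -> [-4.21, 9.56, -21.69, 49.24, -111.79]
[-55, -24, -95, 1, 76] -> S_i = Random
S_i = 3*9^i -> [3, 27, 243, 2187, 19683]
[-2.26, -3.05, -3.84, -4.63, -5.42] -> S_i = -2.26 + -0.79*i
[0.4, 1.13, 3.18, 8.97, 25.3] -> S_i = 0.40*2.82^i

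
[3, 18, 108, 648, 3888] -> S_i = 3*6^i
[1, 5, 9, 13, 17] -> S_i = 1 + 4*i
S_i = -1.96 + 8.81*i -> [-1.96, 6.85, 15.66, 24.47, 33.28]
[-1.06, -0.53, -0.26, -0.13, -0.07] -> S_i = -1.06*0.50^i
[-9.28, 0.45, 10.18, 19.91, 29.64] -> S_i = -9.28 + 9.73*i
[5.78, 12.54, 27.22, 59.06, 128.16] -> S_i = 5.78*2.17^i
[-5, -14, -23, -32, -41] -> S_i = -5 + -9*i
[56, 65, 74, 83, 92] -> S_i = 56 + 9*i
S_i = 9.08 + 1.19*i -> [9.08, 10.27, 11.46, 12.65, 13.84]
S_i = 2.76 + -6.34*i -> [2.76, -3.58, -9.92, -16.26, -22.6]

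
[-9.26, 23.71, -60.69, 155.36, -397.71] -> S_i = -9.26*(-2.56)^i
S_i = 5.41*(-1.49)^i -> [5.41, -8.06, 12.01, -17.9, 26.67]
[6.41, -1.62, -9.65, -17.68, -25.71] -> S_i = 6.41 + -8.03*i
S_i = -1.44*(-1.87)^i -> [-1.44, 2.69, -5.04, 9.42, -17.61]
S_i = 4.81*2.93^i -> [4.81, 14.09, 41.29, 120.99, 354.5]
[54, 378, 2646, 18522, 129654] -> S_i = 54*7^i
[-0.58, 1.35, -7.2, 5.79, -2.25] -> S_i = Random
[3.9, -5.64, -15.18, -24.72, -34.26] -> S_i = 3.90 + -9.54*i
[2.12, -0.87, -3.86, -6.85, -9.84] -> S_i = 2.12 + -2.99*i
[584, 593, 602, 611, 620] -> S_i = 584 + 9*i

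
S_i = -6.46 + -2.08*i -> [-6.46, -8.54, -10.62, -12.7, -14.78]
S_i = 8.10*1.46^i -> [8.1, 11.83, 17.27, 25.21, 36.8]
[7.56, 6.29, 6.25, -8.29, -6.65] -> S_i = Random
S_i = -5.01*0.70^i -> [-5.01, -3.51, -2.45, -1.72, -1.2]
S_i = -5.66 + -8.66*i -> [-5.66, -14.32, -22.98, -31.64, -40.3]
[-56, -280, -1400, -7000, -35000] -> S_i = -56*5^i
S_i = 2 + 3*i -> [2, 5, 8, 11, 14]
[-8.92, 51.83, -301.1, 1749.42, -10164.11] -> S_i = -8.92*(-5.81)^i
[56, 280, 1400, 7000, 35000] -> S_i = 56*5^i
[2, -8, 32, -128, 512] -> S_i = 2*-4^i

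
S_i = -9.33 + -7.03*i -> [-9.33, -16.36, -23.39, -30.42, -37.45]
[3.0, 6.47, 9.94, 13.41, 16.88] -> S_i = 3.00 + 3.47*i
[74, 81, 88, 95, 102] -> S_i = 74 + 7*i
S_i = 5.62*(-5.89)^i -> [5.62, -33.1, 194.97, -1148.37, 6763.9]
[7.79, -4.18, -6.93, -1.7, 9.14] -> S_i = Random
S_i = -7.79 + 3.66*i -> [-7.79, -4.13, -0.47, 3.19, 6.85]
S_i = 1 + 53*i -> [1, 54, 107, 160, 213]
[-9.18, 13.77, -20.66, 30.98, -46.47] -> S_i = -9.18*(-1.50)^i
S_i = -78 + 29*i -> [-78, -49, -20, 9, 38]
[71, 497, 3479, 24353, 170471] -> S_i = 71*7^i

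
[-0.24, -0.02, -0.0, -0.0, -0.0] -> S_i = -0.24*0.10^i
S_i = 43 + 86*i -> [43, 129, 215, 301, 387]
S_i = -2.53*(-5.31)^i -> [-2.53, 13.43, -71.34, 378.79, -2011.4]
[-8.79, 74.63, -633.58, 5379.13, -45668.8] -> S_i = -8.79*(-8.49)^i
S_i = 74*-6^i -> [74, -444, 2664, -15984, 95904]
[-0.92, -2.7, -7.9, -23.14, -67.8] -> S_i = -0.92*2.93^i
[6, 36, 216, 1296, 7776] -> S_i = 6*6^i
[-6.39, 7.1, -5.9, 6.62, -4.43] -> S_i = Random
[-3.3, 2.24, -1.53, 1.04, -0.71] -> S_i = -3.30*(-0.68)^i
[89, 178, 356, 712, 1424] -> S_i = 89*2^i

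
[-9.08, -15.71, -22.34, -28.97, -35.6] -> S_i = -9.08 + -6.63*i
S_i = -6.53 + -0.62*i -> [-6.53, -7.15, -7.77, -8.39, -9.01]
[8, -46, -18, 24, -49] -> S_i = Random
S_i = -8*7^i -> [-8, -56, -392, -2744, -19208]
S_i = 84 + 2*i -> [84, 86, 88, 90, 92]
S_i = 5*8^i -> [5, 40, 320, 2560, 20480]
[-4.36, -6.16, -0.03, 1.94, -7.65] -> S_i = Random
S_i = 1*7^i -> [1, 7, 49, 343, 2401]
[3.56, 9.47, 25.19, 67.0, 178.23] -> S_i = 3.56*2.66^i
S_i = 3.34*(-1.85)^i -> [3.34, -6.18, 11.43, -21.15, 39.12]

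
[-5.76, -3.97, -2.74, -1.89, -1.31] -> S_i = -5.76*0.69^i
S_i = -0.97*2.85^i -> [-0.97, -2.76, -7.88, -22.45, -64.0]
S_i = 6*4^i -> [6, 24, 96, 384, 1536]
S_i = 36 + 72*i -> [36, 108, 180, 252, 324]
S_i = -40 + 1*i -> [-40, -39, -38, -37, -36]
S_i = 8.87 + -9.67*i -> [8.87, -0.8, -10.47, -20.14, -29.81]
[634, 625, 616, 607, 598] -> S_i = 634 + -9*i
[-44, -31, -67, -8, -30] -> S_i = Random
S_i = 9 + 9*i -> [9, 18, 27, 36, 45]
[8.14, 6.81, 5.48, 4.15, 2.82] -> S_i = 8.14 + -1.33*i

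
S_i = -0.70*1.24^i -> [-0.7, -0.87, -1.08, -1.33, -1.65]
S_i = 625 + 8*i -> [625, 633, 641, 649, 657]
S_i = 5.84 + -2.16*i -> [5.84, 3.68, 1.52, -0.64, -2.8]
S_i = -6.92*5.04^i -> [-6.92, -34.88, -175.78, -885.93, -4465.07]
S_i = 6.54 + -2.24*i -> [6.54, 4.3, 2.06, -0.18, -2.42]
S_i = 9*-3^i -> [9, -27, 81, -243, 729]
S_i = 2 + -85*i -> [2, -83, -168, -253, -338]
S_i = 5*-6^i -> [5, -30, 180, -1080, 6480]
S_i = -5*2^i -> [-5, -10, -20, -40, -80]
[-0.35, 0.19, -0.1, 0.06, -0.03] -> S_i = -0.35*(-0.54)^i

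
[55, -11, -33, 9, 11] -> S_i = Random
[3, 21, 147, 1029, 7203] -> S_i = 3*7^i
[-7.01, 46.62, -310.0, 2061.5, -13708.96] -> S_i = -7.01*(-6.65)^i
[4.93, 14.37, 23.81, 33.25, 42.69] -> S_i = 4.93 + 9.44*i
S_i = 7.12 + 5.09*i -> [7.12, 12.21, 17.3, 22.39, 27.48]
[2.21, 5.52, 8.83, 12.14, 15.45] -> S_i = 2.21 + 3.31*i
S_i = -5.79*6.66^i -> [-5.79, -38.56, -256.82, -1710.41, -11391.36]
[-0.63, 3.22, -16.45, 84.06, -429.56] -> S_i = -0.63*(-5.11)^i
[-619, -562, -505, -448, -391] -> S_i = -619 + 57*i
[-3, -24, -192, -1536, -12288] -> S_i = -3*8^i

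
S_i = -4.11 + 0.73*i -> [-4.11, -3.38, -2.65, -1.92, -1.19]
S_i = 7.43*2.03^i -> [7.43, 15.08, 30.62, 62.16, 126.17]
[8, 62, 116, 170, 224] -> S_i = 8 + 54*i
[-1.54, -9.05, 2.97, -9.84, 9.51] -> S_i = Random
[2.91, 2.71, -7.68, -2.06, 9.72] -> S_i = Random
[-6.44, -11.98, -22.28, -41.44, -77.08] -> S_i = -6.44*1.86^i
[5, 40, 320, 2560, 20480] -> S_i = 5*8^i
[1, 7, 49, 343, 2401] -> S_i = 1*7^i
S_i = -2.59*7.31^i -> [-2.59, -18.93, -138.4, -1011.7, -7395.53]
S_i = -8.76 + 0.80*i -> [-8.76, -7.96, -7.16, -6.36, -5.56]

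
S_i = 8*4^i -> [8, 32, 128, 512, 2048]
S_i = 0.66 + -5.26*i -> [0.66, -4.6, -9.86, -15.12, -20.38]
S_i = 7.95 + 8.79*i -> [7.95, 16.74, 25.53, 34.32, 43.11]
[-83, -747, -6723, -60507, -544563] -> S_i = -83*9^i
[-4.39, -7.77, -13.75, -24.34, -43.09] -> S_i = -4.39*1.77^i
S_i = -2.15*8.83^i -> [-2.15, -18.98, -167.63, -1480.2, -13070.17]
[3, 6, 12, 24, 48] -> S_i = 3*2^i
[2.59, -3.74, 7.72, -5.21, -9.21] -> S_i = Random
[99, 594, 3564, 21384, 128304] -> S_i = 99*6^i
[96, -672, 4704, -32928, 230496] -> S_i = 96*-7^i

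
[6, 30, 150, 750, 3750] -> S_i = 6*5^i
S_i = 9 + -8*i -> [9, 1, -7, -15, -23]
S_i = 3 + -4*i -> [3, -1, -5, -9, -13]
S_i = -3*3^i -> [-3, -9, -27, -81, -243]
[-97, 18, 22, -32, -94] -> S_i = Random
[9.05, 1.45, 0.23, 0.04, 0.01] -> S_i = 9.05*0.16^i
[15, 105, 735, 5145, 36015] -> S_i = 15*7^i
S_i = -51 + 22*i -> [-51, -29, -7, 15, 37]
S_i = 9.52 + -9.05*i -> [9.52, 0.47, -8.58, -17.63, -26.68]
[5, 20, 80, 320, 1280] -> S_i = 5*4^i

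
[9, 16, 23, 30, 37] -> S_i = 9 + 7*i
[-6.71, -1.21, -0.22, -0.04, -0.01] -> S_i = -6.71*0.18^i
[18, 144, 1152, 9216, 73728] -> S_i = 18*8^i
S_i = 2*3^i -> [2, 6, 18, 54, 162]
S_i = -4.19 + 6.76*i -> [-4.19, 2.57, 9.33, 16.09, 22.85]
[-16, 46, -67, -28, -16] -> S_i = Random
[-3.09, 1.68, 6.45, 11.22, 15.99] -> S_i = -3.09 + 4.77*i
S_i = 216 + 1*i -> [216, 217, 218, 219, 220]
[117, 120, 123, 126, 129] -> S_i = 117 + 3*i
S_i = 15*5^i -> [15, 75, 375, 1875, 9375]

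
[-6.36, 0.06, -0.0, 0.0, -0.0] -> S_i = -6.36*(-0.01)^i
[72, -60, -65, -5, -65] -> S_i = Random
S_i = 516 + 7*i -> [516, 523, 530, 537, 544]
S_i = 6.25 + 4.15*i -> [6.25, 10.4, 14.55, 18.7, 22.85]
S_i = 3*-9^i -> [3, -27, 243, -2187, 19683]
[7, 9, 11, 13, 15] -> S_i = 7 + 2*i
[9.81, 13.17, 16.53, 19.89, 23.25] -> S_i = 9.81 + 3.36*i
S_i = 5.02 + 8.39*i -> [5.02, 13.41, 21.8, 30.19, 38.58]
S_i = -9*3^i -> [-9, -27, -81, -243, -729]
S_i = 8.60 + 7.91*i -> [8.6, 16.51, 24.42, 32.33, 40.24]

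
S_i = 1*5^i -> [1, 5, 25, 125, 625]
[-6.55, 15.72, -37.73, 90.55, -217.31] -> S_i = -6.55*(-2.40)^i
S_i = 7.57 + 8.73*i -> [7.57, 16.3, 25.03, 33.76, 42.49]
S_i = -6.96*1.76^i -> [-6.96, -12.25, -21.56, -37.94, -66.78]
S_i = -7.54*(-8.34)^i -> [-7.54, 62.88, -524.45, 4373.91, -36478.38]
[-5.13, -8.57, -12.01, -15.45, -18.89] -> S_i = -5.13 + -3.44*i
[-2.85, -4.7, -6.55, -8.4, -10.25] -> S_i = -2.85 + -1.85*i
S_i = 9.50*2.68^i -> [9.5, 25.46, 68.23, 182.86, 490.08]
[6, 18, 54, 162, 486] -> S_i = 6*3^i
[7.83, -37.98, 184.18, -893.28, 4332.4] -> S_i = 7.83*(-4.85)^i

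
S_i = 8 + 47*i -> [8, 55, 102, 149, 196]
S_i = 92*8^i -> [92, 736, 5888, 47104, 376832]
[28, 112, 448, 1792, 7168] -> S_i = 28*4^i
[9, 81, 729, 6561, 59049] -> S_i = 9*9^i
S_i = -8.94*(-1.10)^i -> [-8.94, 9.83, -10.82, 11.9, -13.09]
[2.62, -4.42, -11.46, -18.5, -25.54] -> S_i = 2.62 + -7.04*i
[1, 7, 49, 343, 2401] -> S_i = 1*7^i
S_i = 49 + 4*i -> [49, 53, 57, 61, 65]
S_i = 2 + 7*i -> [2, 9, 16, 23, 30]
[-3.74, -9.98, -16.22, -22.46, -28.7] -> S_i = -3.74 + -6.24*i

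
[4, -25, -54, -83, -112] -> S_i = 4 + -29*i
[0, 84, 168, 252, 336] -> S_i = 0 + 84*i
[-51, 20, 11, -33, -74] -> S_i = Random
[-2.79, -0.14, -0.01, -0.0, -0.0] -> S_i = -2.79*0.05^i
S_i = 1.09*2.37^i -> [1.09, 2.58, 6.12, 14.51, 34.39]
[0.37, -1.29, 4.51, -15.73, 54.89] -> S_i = 0.37*(-3.49)^i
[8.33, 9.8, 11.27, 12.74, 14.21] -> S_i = 8.33 + 1.47*i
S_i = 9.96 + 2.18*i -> [9.96, 12.14, 14.32, 16.5, 18.68]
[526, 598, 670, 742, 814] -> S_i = 526 + 72*i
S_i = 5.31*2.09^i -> [5.31, 11.1, 23.19, 48.48, 101.32]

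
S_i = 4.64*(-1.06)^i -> [4.64, -4.92, 5.21, -5.53, 5.86]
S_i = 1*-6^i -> [1, -6, 36, -216, 1296]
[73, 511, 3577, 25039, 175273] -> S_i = 73*7^i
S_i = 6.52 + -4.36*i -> [6.52, 2.16, -2.2, -6.56, -10.92]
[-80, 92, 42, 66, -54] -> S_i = Random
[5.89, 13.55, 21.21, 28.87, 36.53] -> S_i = 5.89 + 7.66*i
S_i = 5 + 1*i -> [5, 6, 7, 8, 9]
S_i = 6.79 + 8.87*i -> [6.79, 15.66, 24.53, 33.4, 42.27]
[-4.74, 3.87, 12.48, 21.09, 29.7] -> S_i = -4.74 + 8.61*i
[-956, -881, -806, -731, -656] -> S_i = -956 + 75*i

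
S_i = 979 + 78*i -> [979, 1057, 1135, 1213, 1291]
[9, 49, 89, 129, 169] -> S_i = 9 + 40*i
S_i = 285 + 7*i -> [285, 292, 299, 306, 313]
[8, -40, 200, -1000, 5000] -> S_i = 8*-5^i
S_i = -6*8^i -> [-6, -48, -384, -3072, -24576]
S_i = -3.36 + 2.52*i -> [-3.36, -0.84, 1.68, 4.2, 6.72]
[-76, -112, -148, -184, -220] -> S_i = -76 + -36*i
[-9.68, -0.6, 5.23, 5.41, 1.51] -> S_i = Random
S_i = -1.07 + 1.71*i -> [-1.07, 0.64, 2.35, 4.06, 5.77]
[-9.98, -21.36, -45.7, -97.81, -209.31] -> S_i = -9.98*2.14^i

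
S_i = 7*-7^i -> [7, -49, 343, -2401, 16807]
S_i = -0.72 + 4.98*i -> [-0.72, 4.26, 9.24, 14.22, 19.2]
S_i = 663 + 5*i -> [663, 668, 673, 678, 683]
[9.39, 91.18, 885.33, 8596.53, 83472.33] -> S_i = 9.39*9.71^i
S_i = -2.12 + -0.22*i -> [-2.12, -2.34, -2.56, -2.78, -3.0]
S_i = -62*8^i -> [-62, -496, -3968, -31744, -253952]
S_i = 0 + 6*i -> [0, 6, 12, 18, 24]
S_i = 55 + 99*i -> [55, 154, 253, 352, 451]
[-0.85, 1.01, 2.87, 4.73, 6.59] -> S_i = -0.85 + 1.86*i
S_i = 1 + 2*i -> [1, 3, 5, 7, 9]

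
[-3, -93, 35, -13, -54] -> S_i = Random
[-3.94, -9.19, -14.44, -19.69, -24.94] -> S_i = -3.94 + -5.25*i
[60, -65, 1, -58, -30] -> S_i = Random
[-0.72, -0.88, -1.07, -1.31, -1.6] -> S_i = -0.72*1.22^i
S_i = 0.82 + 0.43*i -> [0.82, 1.25, 1.68, 2.11, 2.54]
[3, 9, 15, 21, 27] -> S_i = 3 + 6*i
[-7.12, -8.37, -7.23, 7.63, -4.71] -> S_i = Random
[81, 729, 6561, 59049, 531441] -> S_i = 81*9^i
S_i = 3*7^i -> [3, 21, 147, 1029, 7203]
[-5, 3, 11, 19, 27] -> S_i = -5 + 8*i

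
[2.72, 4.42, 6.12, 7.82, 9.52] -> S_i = 2.72 + 1.70*i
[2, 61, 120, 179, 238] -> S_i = 2 + 59*i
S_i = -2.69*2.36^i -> [-2.69, -6.35, -14.98, -35.36, -83.44]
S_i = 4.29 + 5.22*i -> [4.29, 9.51, 14.73, 19.95, 25.17]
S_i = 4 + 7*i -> [4, 11, 18, 25, 32]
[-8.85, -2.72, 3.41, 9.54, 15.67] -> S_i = -8.85 + 6.13*i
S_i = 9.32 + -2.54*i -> [9.32, 6.78, 4.24, 1.7, -0.84]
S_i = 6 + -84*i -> [6, -78, -162, -246, -330]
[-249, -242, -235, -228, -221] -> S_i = -249 + 7*i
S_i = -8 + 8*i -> [-8, 0, 8, 16, 24]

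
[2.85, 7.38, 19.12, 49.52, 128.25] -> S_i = 2.85*2.59^i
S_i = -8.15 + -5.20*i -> [-8.15, -13.35, -18.55, -23.75, -28.95]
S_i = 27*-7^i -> [27, -189, 1323, -9261, 64827]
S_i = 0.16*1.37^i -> [0.16, 0.22, 0.3, 0.41, 0.56]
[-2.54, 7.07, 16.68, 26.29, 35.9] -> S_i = -2.54 + 9.61*i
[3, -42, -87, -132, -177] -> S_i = 3 + -45*i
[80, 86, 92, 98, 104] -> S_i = 80 + 6*i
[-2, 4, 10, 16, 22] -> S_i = -2 + 6*i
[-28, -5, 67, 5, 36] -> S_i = Random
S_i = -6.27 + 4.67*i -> [-6.27, -1.6, 3.07, 7.74, 12.41]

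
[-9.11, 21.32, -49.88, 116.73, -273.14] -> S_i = -9.11*(-2.34)^i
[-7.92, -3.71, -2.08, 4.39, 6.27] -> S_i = Random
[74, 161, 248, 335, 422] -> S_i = 74 + 87*i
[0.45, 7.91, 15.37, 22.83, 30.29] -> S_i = 0.45 + 7.46*i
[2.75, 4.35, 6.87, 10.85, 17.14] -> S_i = 2.75*1.58^i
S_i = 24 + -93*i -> [24, -69, -162, -255, -348]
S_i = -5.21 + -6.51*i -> [-5.21, -11.72, -18.23, -24.74, -31.25]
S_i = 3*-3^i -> [3, -9, 27, -81, 243]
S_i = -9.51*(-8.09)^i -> [-9.51, 76.94, -622.41, 5035.31, -40735.65]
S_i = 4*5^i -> [4, 20, 100, 500, 2500]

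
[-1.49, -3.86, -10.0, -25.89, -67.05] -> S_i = -1.49*2.59^i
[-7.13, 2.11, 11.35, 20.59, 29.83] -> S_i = -7.13 + 9.24*i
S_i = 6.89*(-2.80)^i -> [6.89, -19.29, 54.02, -151.25, 423.5]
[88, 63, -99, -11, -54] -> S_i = Random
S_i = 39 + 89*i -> [39, 128, 217, 306, 395]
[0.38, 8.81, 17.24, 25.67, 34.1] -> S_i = 0.38 + 8.43*i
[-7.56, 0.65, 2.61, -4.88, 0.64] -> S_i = Random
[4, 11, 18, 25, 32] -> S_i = 4 + 7*i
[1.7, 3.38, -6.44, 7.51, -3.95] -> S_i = Random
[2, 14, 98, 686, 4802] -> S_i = 2*7^i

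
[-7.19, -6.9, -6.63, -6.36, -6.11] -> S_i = -7.19*0.96^i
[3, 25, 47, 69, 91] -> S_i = 3 + 22*i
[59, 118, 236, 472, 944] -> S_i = 59*2^i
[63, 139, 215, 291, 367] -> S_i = 63 + 76*i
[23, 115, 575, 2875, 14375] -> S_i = 23*5^i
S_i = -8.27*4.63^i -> [-8.27, -38.29, -177.28, -820.82, -3800.4]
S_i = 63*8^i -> [63, 504, 4032, 32256, 258048]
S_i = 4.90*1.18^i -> [4.9, 5.78, 6.82, 8.05, 9.5]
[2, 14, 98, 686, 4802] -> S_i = 2*7^i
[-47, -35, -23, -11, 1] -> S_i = -47 + 12*i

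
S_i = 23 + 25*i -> [23, 48, 73, 98, 123]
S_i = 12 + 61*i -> [12, 73, 134, 195, 256]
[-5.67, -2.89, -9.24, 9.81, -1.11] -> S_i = Random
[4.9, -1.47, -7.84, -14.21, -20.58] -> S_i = 4.90 + -6.37*i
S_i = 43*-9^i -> [43, -387, 3483, -31347, 282123]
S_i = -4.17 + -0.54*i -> [-4.17, -4.71, -5.25, -5.79, -6.33]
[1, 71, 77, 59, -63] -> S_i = Random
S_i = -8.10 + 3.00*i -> [-8.1, -5.1, -2.1, 0.9, 3.9]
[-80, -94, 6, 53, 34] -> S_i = Random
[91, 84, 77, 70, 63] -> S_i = 91 + -7*i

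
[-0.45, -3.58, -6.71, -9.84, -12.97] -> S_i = -0.45 + -3.13*i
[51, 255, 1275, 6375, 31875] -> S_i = 51*5^i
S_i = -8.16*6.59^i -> [-8.16, -53.77, -354.37, -2335.32, -15389.76]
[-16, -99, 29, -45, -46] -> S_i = Random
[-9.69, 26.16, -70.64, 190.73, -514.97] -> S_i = -9.69*(-2.70)^i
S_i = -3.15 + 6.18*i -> [-3.15, 3.03, 9.21, 15.39, 21.57]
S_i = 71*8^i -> [71, 568, 4544, 36352, 290816]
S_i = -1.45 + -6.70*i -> [-1.45, -8.15, -14.85, -21.55, -28.25]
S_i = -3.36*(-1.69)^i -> [-3.36, 5.68, -9.6, 16.22, -27.41]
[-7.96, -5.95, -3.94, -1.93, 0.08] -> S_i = -7.96 + 2.01*i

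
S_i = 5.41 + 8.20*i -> [5.41, 13.61, 21.81, 30.01, 38.21]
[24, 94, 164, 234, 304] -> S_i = 24 + 70*i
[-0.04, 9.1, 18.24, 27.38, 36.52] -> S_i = -0.04 + 9.14*i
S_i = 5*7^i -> [5, 35, 245, 1715, 12005]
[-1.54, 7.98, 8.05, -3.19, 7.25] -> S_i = Random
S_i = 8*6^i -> [8, 48, 288, 1728, 10368]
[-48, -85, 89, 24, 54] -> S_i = Random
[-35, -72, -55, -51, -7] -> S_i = Random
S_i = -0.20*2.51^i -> [-0.2, -0.5, -1.26, -3.16, -7.94]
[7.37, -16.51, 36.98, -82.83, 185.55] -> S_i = 7.37*(-2.24)^i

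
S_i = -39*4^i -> [-39, -156, -624, -2496, -9984]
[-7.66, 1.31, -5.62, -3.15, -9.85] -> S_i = Random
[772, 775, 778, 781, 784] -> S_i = 772 + 3*i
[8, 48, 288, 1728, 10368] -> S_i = 8*6^i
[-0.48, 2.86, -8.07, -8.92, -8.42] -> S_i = Random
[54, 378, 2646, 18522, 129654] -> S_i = 54*7^i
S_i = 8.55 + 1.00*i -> [8.55, 9.55, 10.55, 11.55, 12.55]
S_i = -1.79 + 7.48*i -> [-1.79, 5.69, 13.17, 20.65, 28.13]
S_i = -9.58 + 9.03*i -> [-9.58, -0.55, 8.48, 17.51, 26.54]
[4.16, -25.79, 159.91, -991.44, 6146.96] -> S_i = 4.16*(-6.20)^i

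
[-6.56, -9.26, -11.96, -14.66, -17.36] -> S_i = -6.56 + -2.70*i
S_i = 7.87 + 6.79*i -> [7.87, 14.66, 21.45, 28.24, 35.03]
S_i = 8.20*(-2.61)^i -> [8.2, -21.4, 55.86, -145.79, 380.52]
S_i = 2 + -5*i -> [2, -3, -8, -13, -18]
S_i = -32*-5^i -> [-32, 160, -800, 4000, -20000]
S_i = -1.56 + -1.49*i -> [-1.56, -3.05, -4.54, -6.03, -7.52]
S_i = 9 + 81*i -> [9, 90, 171, 252, 333]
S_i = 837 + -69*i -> [837, 768, 699, 630, 561]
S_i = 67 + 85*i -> [67, 152, 237, 322, 407]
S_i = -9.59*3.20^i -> [-9.59, -30.69, -98.2, -314.25, -1005.58]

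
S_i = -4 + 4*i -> [-4, 0, 4, 8, 12]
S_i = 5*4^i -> [5, 20, 80, 320, 1280]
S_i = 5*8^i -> [5, 40, 320, 2560, 20480]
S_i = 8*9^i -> [8, 72, 648, 5832, 52488]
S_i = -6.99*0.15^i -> [-6.99, -1.05, -0.16, -0.02, -0.0]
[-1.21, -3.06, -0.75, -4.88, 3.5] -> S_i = Random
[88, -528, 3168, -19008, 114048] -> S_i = 88*-6^i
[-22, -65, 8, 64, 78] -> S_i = Random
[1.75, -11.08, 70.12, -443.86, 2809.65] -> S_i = 1.75*(-6.33)^i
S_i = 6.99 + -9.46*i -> [6.99, -2.47, -11.93, -21.39, -30.85]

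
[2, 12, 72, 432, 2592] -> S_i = 2*6^i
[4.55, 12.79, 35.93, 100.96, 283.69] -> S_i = 4.55*2.81^i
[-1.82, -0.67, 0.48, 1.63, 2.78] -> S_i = -1.82 + 1.15*i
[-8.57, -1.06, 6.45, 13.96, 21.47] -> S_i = -8.57 + 7.51*i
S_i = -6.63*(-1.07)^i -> [-6.63, 7.09, -7.59, 8.12, -8.69]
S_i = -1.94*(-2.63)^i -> [-1.94, 5.1, -13.42, 35.29, -92.82]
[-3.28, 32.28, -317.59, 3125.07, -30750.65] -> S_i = -3.28*(-9.84)^i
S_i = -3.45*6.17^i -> [-3.45, -21.29, -131.34, -810.35, -4999.88]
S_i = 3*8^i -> [3, 24, 192, 1536, 12288]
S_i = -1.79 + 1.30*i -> [-1.79, -0.49, 0.81, 2.11, 3.41]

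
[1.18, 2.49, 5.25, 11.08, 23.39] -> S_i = 1.18*2.11^i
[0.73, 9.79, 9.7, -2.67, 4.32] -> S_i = Random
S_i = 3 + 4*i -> [3, 7, 11, 15, 19]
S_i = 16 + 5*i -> [16, 21, 26, 31, 36]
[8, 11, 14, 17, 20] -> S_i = 8 + 3*i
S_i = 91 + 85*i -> [91, 176, 261, 346, 431]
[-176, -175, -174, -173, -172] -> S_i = -176 + 1*i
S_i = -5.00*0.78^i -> [-5.0, -3.9, -3.04, -2.37, -1.85]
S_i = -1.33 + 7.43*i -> [-1.33, 6.1, 13.53, 20.96, 28.39]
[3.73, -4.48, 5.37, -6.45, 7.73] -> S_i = 3.73*(-1.20)^i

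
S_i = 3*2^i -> [3, 6, 12, 24, 48]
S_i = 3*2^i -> [3, 6, 12, 24, 48]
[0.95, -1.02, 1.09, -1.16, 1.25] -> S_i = 0.95*(-1.07)^i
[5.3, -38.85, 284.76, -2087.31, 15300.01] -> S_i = 5.30*(-7.33)^i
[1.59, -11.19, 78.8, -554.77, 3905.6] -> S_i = 1.59*(-7.04)^i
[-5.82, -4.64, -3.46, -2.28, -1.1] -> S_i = -5.82 + 1.18*i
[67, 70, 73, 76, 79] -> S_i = 67 + 3*i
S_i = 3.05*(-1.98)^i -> [3.05, -6.04, 11.96, -23.68, 46.88]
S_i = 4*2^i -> [4, 8, 16, 32, 64]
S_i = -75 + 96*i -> [-75, 21, 117, 213, 309]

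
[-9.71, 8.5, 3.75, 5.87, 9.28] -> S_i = Random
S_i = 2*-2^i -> [2, -4, 8, -16, 32]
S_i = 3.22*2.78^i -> [3.22, 8.95, 24.89, 69.18, 192.32]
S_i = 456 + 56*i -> [456, 512, 568, 624, 680]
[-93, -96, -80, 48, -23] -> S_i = Random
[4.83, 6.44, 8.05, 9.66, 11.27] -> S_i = 4.83 + 1.61*i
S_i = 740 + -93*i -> [740, 647, 554, 461, 368]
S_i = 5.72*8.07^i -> [5.72, 46.16, 372.51, 3006.19, 24259.96]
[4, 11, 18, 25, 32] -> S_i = 4 + 7*i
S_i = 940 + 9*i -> [940, 949, 958, 967, 976]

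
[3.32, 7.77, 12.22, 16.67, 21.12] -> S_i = 3.32 + 4.45*i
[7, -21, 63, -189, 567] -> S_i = 7*-3^i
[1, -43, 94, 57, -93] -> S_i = Random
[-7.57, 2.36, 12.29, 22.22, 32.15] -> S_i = -7.57 + 9.93*i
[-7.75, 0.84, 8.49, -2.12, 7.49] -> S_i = Random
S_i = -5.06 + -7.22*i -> [-5.06, -12.28, -19.5, -26.72, -33.94]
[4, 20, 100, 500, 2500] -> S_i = 4*5^i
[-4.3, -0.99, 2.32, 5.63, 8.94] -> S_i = -4.30 + 3.31*i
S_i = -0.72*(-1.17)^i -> [-0.72, 0.84, -0.99, 1.15, -1.35]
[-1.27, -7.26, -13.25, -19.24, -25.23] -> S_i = -1.27 + -5.99*i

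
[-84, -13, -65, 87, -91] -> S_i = Random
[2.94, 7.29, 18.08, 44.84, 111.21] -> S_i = 2.94*2.48^i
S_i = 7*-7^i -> [7, -49, 343, -2401, 16807]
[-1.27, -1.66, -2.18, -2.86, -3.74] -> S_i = -1.27*1.31^i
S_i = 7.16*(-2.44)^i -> [7.16, -17.47, 42.63, -104.01, 253.79]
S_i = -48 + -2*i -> [-48, -50, -52, -54, -56]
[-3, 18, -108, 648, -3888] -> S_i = -3*-6^i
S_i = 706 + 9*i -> [706, 715, 724, 733, 742]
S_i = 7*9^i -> [7, 63, 567, 5103, 45927]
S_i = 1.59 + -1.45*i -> [1.59, 0.14, -1.31, -2.76, -4.21]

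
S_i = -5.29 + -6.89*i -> [-5.29, -12.18, -19.07, -25.96, -32.85]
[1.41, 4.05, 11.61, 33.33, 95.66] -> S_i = 1.41*2.87^i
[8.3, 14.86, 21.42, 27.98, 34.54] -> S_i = 8.30 + 6.56*i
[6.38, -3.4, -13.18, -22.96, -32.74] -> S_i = 6.38 + -9.78*i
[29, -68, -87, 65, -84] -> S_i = Random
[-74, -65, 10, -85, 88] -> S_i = Random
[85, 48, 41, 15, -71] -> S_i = Random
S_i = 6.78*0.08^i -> [6.78, 0.54, 0.04, 0.0, 0.0]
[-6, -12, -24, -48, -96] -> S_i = -6*2^i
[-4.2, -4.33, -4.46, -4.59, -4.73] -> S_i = -4.20*1.03^i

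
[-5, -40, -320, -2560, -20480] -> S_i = -5*8^i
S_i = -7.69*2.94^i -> [-7.69, -22.61, -66.47, -195.42, -574.53]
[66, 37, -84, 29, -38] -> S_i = Random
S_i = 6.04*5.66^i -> [6.04, 34.19, 193.5, 1095.18, 6198.73]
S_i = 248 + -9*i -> [248, 239, 230, 221, 212]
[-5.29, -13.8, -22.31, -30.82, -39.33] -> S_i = -5.29 + -8.51*i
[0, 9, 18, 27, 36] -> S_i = 0 + 9*i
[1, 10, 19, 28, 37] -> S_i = 1 + 9*i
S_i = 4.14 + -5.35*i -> [4.14, -1.21, -6.56, -11.91, -17.26]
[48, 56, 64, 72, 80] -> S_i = 48 + 8*i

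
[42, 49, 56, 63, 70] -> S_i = 42 + 7*i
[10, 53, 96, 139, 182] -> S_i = 10 + 43*i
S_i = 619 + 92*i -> [619, 711, 803, 895, 987]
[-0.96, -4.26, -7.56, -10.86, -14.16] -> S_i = -0.96 + -3.30*i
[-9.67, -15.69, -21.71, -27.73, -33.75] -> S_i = -9.67 + -6.02*i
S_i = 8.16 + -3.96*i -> [8.16, 4.2, 0.24, -3.72, -7.68]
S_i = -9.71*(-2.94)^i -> [-9.71, 28.55, -83.93, 246.75, -725.45]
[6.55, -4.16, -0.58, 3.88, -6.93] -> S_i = Random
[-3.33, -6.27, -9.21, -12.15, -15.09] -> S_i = -3.33 + -2.94*i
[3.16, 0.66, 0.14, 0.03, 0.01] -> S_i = 3.16*0.21^i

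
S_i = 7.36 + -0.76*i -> [7.36, 6.6, 5.84, 5.08, 4.32]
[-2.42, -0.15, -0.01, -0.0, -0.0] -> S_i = -2.42*0.06^i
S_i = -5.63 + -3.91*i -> [-5.63, -9.54, -13.45, -17.36, -21.27]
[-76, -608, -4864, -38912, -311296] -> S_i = -76*8^i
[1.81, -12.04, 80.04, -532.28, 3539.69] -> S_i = 1.81*(-6.65)^i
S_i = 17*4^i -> [17, 68, 272, 1088, 4352]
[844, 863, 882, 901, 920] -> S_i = 844 + 19*i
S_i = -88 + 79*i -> [-88, -9, 70, 149, 228]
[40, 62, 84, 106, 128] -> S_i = 40 + 22*i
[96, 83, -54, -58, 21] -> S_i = Random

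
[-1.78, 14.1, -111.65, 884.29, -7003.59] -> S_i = -1.78*(-7.92)^i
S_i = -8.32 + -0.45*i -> [-8.32, -8.77, -9.22, -9.67, -10.12]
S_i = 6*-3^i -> [6, -18, 54, -162, 486]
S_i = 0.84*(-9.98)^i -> [0.84, -8.38, 83.66, -834.97, 8333.0]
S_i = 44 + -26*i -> [44, 18, -8, -34, -60]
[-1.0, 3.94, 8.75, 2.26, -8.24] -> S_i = Random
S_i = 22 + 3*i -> [22, 25, 28, 31, 34]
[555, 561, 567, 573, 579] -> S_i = 555 + 6*i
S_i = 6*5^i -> [6, 30, 150, 750, 3750]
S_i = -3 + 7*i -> [-3, 4, 11, 18, 25]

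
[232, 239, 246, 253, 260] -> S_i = 232 + 7*i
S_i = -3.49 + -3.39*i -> [-3.49, -6.88, -10.27, -13.66, -17.05]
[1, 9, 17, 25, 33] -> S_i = 1 + 8*i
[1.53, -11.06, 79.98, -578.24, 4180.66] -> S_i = 1.53*(-7.23)^i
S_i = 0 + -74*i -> [0, -74, -148, -222, -296]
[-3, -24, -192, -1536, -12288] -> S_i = -3*8^i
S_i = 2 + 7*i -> [2, 9, 16, 23, 30]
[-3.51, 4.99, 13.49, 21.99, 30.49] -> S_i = -3.51 + 8.50*i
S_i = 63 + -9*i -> [63, 54, 45, 36, 27]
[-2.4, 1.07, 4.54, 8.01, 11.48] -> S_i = -2.40 + 3.47*i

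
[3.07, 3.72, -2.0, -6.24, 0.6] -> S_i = Random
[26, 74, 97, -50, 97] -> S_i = Random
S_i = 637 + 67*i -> [637, 704, 771, 838, 905]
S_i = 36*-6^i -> [36, -216, 1296, -7776, 46656]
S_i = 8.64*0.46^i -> [8.64, 3.97, 1.83, 0.84, 0.39]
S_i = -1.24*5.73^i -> [-1.24, -7.11, -40.71, -233.28, -1336.72]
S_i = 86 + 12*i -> [86, 98, 110, 122, 134]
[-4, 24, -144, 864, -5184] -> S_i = -4*-6^i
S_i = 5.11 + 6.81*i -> [5.11, 11.92, 18.73, 25.54, 32.35]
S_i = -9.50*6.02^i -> [-9.5, -57.19, -344.28, -2072.59, -12476.98]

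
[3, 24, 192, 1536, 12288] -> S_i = 3*8^i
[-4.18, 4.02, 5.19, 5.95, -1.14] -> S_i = Random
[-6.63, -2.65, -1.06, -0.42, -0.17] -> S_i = -6.63*0.40^i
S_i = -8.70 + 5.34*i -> [-8.7, -3.36, 1.98, 7.32, 12.66]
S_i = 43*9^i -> [43, 387, 3483, 31347, 282123]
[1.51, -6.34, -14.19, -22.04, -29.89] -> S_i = 1.51 + -7.85*i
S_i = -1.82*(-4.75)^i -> [-1.82, 8.64, -41.06, 195.05, -926.5]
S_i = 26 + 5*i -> [26, 31, 36, 41, 46]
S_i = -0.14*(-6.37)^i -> [-0.14, 0.89, -5.68, 36.19, -230.51]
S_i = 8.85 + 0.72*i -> [8.85, 9.57, 10.29, 11.01, 11.73]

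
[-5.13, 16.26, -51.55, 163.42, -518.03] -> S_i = -5.13*(-3.17)^i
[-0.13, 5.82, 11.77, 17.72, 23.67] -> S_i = -0.13 + 5.95*i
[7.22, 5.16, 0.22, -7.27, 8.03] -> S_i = Random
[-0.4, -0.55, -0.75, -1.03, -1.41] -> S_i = -0.40*1.37^i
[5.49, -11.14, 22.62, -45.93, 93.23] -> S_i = 5.49*(-2.03)^i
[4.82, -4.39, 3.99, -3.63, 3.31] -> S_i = 4.82*(-0.91)^i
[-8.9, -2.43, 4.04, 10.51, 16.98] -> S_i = -8.90 + 6.47*i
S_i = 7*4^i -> [7, 28, 112, 448, 1792]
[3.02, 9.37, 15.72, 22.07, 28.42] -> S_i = 3.02 + 6.35*i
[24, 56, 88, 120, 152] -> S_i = 24 + 32*i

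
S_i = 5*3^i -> [5, 15, 45, 135, 405]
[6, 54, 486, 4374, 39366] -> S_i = 6*9^i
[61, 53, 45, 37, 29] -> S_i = 61 + -8*i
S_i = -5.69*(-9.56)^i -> [-5.69, 54.4, -520.03, 4971.48, -47527.38]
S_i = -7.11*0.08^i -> [-7.11, -0.57, -0.05, -0.0, -0.0]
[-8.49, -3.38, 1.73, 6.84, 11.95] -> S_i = -8.49 + 5.11*i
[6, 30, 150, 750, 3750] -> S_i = 6*5^i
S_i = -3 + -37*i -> [-3, -40, -77, -114, -151]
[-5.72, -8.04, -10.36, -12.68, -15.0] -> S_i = -5.72 + -2.32*i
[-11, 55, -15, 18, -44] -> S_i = Random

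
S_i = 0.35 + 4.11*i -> [0.35, 4.46, 8.57, 12.68, 16.79]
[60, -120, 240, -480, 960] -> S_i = 60*-2^i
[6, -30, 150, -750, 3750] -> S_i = 6*-5^i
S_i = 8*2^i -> [8, 16, 32, 64, 128]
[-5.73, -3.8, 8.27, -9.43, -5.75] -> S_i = Random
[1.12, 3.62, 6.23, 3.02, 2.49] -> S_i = Random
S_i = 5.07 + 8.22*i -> [5.07, 13.29, 21.51, 29.73, 37.95]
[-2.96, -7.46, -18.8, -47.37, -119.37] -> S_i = -2.96*2.52^i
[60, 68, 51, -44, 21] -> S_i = Random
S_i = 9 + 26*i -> [9, 35, 61, 87, 113]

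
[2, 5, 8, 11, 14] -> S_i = 2 + 3*i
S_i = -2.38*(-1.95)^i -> [-2.38, 4.64, -9.05, 17.65, -34.41]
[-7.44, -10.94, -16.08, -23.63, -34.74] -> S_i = -7.44*1.47^i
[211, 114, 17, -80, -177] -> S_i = 211 + -97*i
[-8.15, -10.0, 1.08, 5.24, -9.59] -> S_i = Random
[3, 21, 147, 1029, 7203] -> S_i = 3*7^i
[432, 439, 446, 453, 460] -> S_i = 432 + 7*i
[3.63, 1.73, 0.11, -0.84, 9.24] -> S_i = Random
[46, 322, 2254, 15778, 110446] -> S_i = 46*7^i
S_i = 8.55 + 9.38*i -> [8.55, 17.93, 27.31, 36.69, 46.07]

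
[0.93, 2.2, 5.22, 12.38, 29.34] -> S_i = 0.93*2.37^i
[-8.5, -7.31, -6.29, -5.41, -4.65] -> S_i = -8.50*0.86^i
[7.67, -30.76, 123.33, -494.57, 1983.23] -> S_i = 7.67*(-4.01)^i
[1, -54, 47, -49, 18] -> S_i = Random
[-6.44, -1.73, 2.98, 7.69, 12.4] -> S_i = -6.44 + 4.71*i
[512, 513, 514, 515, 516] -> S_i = 512 + 1*i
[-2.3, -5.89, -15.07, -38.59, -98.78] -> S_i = -2.30*2.56^i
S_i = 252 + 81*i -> [252, 333, 414, 495, 576]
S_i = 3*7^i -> [3, 21, 147, 1029, 7203]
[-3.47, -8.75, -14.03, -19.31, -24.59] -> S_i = -3.47 + -5.28*i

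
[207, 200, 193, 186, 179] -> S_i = 207 + -7*i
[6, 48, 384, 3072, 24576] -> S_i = 6*8^i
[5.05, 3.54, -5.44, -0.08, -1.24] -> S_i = Random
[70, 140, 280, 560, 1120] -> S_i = 70*2^i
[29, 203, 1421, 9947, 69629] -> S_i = 29*7^i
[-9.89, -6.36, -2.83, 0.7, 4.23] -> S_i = -9.89 + 3.53*i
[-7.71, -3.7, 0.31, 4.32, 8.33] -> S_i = -7.71 + 4.01*i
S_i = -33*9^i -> [-33, -297, -2673, -24057, -216513]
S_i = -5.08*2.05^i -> [-5.08, -10.41, -21.35, -43.76, -89.72]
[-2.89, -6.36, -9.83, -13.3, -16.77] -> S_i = -2.89 + -3.47*i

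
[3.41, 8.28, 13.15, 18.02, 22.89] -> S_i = 3.41 + 4.87*i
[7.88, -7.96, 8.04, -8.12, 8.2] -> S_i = 7.88*(-1.01)^i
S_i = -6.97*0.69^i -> [-6.97, -4.81, -3.32, -2.29, -1.58]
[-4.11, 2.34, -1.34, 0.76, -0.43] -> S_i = -4.11*(-0.57)^i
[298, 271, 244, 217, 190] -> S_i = 298 + -27*i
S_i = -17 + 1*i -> [-17, -16, -15, -14, -13]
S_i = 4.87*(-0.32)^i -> [4.87, -1.56, 0.5, -0.16, 0.05]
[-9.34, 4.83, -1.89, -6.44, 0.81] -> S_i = Random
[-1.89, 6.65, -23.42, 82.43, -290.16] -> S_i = -1.89*(-3.52)^i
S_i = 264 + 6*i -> [264, 270, 276, 282, 288]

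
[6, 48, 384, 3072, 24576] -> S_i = 6*8^i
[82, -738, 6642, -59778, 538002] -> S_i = 82*-9^i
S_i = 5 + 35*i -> [5, 40, 75, 110, 145]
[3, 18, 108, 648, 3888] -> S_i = 3*6^i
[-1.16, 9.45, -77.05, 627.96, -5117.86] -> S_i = -1.16*(-8.15)^i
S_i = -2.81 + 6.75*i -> [-2.81, 3.94, 10.69, 17.44, 24.19]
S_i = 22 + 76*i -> [22, 98, 174, 250, 326]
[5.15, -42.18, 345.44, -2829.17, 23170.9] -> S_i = 5.15*(-8.19)^i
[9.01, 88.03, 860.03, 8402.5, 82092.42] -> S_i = 9.01*9.77^i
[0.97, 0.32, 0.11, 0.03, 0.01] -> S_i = 0.97*0.33^i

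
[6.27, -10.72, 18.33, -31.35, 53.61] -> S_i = 6.27*(-1.71)^i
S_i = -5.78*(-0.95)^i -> [-5.78, 5.49, -5.22, 4.96, -4.71]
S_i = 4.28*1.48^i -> [4.28, 6.33, 9.37, 13.87, 20.53]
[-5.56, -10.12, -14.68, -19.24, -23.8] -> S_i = -5.56 + -4.56*i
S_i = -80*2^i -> [-80, -160, -320, -640, -1280]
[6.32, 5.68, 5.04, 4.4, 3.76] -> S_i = 6.32 + -0.64*i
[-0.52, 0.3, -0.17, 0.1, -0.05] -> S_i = -0.52*(-0.57)^i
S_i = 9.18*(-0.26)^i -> [9.18, -2.39, 0.62, -0.16, 0.04]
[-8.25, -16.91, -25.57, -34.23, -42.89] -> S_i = -8.25 + -8.66*i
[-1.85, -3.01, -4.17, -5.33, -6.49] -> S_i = -1.85 + -1.16*i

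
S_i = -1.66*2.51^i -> [-1.66, -4.17, -10.46, -26.25, -65.89]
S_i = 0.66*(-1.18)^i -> [0.66, -0.78, 0.92, -1.08, 1.28]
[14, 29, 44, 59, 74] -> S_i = 14 + 15*i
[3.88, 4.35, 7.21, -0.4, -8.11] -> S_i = Random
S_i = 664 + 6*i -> [664, 670, 676, 682, 688]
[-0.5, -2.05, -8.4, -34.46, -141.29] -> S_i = -0.50*4.10^i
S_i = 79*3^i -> [79, 237, 711, 2133, 6399]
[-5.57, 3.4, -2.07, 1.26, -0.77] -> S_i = -5.57*(-0.61)^i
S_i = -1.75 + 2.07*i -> [-1.75, 0.32, 2.39, 4.46, 6.53]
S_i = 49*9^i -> [49, 441, 3969, 35721, 321489]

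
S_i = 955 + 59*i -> [955, 1014, 1073, 1132, 1191]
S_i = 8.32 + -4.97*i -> [8.32, 3.35, -1.62, -6.59, -11.56]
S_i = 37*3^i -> [37, 111, 333, 999, 2997]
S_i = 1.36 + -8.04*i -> [1.36, -6.68, -14.72, -22.76, -30.8]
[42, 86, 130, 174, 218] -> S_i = 42 + 44*i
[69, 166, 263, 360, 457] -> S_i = 69 + 97*i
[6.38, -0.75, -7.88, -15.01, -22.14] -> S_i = 6.38 + -7.13*i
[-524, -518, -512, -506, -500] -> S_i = -524 + 6*i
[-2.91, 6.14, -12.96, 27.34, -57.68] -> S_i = -2.91*(-2.11)^i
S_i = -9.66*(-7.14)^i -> [-9.66, 68.97, -492.46, 3516.19, -25105.56]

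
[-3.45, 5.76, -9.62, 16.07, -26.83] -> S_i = -3.45*(-1.67)^i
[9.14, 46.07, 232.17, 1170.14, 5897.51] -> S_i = 9.14*5.04^i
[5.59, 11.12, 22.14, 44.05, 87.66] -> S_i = 5.59*1.99^i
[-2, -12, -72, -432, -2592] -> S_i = -2*6^i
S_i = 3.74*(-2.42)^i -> [3.74, -9.05, 21.9, -53.01, 128.27]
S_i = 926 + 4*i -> [926, 930, 934, 938, 942]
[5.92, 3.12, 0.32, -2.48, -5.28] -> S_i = 5.92 + -2.80*i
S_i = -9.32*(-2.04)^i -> [-9.32, 19.01, -38.79, 79.12, -161.41]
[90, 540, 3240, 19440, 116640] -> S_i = 90*6^i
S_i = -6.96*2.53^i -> [-6.96, -17.61, -44.55, -112.71, -285.16]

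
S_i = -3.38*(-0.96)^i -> [-3.38, 3.24, -3.12, 2.99, -2.87]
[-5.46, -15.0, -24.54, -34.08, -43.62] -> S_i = -5.46 + -9.54*i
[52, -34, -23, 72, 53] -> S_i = Random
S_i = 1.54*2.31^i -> [1.54, 3.56, 8.22, 18.98, 43.85]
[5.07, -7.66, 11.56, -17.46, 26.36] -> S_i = 5.07*(-1.51)^i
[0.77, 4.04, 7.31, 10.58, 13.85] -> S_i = 0.77 + 3.27*i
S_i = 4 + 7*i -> [4, 11, 18, 25, 32]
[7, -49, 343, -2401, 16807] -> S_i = 7*-7^i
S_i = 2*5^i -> [2, 10, 50, 250, 1250]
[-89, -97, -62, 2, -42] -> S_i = Random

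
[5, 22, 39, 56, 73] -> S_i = 5 + 17*i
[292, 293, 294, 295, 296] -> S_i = 292 + 1*i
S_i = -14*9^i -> [-14, -126, -1134, -10206, -91854]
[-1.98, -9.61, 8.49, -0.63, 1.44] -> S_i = Random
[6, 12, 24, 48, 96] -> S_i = 6*2^i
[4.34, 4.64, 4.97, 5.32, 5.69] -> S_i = 4.34*1.07^i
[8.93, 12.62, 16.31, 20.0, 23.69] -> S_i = 8.93 + 3.69*i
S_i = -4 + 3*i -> [-4, -1, 2, 5, 8]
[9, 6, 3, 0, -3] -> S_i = 9 + -3*i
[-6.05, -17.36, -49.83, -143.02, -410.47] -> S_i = -6.05*2.87^i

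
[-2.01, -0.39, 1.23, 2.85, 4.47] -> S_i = -2.01 + 1.62*i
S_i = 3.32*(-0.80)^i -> [3.32, -2.66, 2.12, -1.7, 1.36]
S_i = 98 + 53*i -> [98, 151, 204, 257, 310]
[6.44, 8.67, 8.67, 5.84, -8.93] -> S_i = Random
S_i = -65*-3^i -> [-65, 195, -585, 1755, -5265]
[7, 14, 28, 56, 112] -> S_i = 7*2^i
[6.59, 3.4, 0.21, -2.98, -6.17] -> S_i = 6.59 + -3.19*i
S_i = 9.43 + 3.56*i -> [9.43, 12.99, 16.55, 20.11, 23.67]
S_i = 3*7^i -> [3, 21, 147, 1029, 7203]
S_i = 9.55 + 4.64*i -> [9.55, 14.19, 18.83, 23.47, 28.11]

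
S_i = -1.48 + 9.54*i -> [-1.48, 8.06, 17.6, 27.14, 36.68]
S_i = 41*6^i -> [41, 246, 1476, 8856, 53136]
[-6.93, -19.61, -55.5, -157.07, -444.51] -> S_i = -6.93*2.83^i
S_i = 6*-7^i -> [6, -42, 294, -2058, 14406]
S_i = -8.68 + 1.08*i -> [-8.68, -7.6, -6.52, -5.44, -4.36]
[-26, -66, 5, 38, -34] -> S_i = Random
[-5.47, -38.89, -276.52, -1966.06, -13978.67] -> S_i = -5.47*7.11^i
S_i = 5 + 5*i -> [5, 10, 15, 20, 25]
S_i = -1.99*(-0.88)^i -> [-1.99, 1.75, -1.54, 1.36, -1.19]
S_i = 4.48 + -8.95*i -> [4.48, -4.47, -13.42, -22.37, -31.32]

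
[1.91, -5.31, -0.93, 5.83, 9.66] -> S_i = Random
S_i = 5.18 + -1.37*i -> [5.18, 3.81, 2.44, 1.07, -0.3]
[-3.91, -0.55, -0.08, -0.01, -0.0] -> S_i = -3.91*0.14^i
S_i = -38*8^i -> [-38, -304, -2432, -19456, -155648]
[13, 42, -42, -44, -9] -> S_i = Random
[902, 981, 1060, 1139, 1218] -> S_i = 902 + 79*i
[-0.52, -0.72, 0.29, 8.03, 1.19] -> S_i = Random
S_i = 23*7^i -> [23, 161, 1127, 7889, 55223]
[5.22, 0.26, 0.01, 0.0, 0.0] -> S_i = 5.22*0.05^i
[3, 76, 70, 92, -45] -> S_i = Random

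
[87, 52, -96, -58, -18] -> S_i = Random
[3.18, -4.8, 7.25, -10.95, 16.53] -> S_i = 3.18*(-1.51)^i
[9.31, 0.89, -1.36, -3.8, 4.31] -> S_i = Random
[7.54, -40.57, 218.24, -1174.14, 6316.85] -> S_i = 7.54*(-5.38)^i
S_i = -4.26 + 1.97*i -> [-4.26, -2.29, -0.32, 1.65, 3.62]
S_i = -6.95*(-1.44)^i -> [-6.95, 10.01, -14.41, 20.75, -29.88]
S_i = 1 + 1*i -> [1, 2, 3, 4, 5]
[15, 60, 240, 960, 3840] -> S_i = 15*4^i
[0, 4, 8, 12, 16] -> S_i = 0 + 4*i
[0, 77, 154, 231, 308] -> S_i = 0 + 77*i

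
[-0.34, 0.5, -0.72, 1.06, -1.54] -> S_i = -0.34*(-1.46)^i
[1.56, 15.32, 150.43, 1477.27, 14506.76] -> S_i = 1.56*9.82^i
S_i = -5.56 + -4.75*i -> [-5.56, -10.31, -15.06, -19.81, -24.56]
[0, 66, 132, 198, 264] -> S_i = 0 + 66*i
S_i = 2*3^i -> [2, 6, 18, 54, 162]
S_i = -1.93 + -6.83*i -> [-1.93, -8.76, -15.59, -22.42, -29.25]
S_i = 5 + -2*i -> [5, 3, 1, -1, -3]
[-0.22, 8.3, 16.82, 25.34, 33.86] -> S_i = -0.22 + 8.52*i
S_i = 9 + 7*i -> [9, 16, 23, 30, 37]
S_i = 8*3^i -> [8, 24, 72, 216, 648]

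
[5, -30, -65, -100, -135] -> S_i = 5 + -35*i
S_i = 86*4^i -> [86, 344, 1376, 5504, 22016]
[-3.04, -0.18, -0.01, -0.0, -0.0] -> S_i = -3.04*0.06^i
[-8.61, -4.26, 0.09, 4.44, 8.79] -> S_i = -8.61 + 4.35*i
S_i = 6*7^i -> [6, 42, 294, 2058, 14406]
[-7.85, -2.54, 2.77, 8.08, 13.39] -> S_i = -7.85 + 5.31*i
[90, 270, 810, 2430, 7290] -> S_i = 90*3^i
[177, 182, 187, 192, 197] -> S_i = 177 + 5*i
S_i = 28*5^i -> [28, 140, 700, 3500, 17500]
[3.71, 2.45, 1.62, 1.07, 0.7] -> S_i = 3.71*0.66^i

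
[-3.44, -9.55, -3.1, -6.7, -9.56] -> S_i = Random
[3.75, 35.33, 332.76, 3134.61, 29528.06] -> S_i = 3.75*9.42^i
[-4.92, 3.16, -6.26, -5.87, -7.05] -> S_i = Random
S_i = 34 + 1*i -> [34, 35, 36, 37, 38]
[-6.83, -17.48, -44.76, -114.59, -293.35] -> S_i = -6.83*2.56^i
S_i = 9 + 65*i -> [9, 74, 139, 204, 269]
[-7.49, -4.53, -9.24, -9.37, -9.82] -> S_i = Random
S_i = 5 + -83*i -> [5, -78, -161, -244, -327]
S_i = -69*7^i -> [-69, -483, -3381, -23667, -165669]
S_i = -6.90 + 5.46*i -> [-6.9, -1.44, 4.02, 9.48, 14.94]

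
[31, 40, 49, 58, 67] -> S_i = 31 + 9*i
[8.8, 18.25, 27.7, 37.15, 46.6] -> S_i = 8.80 + 9.45*i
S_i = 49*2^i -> [49, 98, 196, 392, 784]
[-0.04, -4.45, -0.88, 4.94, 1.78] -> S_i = Random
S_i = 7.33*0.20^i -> [7.33, 1.47, 0.29, 0.06, 0.01]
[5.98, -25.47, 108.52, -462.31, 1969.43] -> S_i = 5.98*(-4.26)^i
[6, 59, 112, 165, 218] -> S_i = 6 + 53*i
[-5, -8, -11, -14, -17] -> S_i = -5 + -3*i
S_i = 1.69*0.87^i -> [1.69, 1.47, 1.28, 1.11, 0.97]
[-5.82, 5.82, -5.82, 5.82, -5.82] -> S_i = -5.82*(-1.00)^i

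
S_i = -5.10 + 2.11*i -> [-5.1, -2.99, -0.88, 1.23, 3.34]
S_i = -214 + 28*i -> [-214, -186, -158, -130, -102]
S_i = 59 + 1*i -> [59, 60, 61, 62, 63]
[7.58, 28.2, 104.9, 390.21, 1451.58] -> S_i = 7.58*3.72^i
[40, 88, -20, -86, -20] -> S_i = Random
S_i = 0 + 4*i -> [0, 4, 8, 12, 16]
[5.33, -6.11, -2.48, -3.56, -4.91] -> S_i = Random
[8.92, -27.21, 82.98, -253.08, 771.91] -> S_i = 8.92*(-3.05)^i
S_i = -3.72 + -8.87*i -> [-3.72, -12.59, -21.46, -30.33, -39.2]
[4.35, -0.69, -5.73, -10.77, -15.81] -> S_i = 4.35 + -5.04*i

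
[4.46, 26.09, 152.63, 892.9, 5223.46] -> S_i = 4.46*5.85^i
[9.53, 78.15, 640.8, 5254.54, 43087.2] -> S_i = 9.53*8.20^i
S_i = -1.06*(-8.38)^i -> [-1.06, 8.88, -74.44, 623.79, -5227.35]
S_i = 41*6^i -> [41, 246, 1476, 8856, 53136]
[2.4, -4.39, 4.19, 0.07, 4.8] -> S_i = Random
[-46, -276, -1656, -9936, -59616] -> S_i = -46*6^i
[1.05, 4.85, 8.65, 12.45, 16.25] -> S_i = 1.05 + 3.80*i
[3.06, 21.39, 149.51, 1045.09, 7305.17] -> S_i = 3.06*6.99^i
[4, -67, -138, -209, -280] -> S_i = 4 + -71*i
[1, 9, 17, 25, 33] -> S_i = 1 + 8*i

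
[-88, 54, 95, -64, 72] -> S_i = Random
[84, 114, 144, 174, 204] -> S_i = 84 + 30*i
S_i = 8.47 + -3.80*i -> [8.47, 4.67, 0.87, -2.93, -6.73]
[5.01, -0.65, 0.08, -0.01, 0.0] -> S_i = 5.01*(-0.13)^i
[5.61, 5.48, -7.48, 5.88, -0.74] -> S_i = Random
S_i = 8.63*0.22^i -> [8.63, 1.9, 0.42, 0.09, 0.02]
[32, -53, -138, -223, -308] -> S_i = 32 + -85*i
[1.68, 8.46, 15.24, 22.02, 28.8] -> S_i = 1.68 + 6.78*i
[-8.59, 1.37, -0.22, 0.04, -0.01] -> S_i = -8.59*(-0.16)^i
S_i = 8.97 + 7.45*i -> [8.97, 16.42, 23.87, 31.32, 38.77]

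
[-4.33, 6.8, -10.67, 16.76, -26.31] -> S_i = -4.33*(-1.57)^i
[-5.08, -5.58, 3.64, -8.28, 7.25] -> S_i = Random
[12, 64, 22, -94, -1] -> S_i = Random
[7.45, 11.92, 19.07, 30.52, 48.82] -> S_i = 7.45*1.60^i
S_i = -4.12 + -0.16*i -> [-4.12, -4.28, -4.44, -4.6, -4.76]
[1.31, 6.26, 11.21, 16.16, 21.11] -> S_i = 1.31 + 4.95*i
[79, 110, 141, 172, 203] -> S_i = 79 + 31*i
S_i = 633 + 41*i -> [633, 674, 715, 756, 797]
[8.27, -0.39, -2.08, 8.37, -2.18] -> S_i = Random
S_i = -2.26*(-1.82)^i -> [-2.26, 4.11, -7.49, 13.62, -24.8]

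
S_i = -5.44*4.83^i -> [-5.44, -26.28, -126.91, -612.97, -2960.65]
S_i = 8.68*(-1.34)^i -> [8.68, -11.63, 15.59, -20.88, 27.99]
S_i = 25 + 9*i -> [25, 34, 43, 52, 61]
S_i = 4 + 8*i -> [4, 12, 20, 28, 36]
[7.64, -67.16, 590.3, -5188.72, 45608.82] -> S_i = 7.64*(-8.79)^i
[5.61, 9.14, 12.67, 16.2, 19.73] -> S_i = 5.61 + 3.53*i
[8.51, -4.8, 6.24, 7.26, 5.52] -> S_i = Random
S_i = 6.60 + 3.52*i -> [6.6, 10.12, 13.64, 17.16, 20.68]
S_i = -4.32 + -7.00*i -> [-4.32, -11.32, -18.32, -25.32, -32.32]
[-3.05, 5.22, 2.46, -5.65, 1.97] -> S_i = Random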